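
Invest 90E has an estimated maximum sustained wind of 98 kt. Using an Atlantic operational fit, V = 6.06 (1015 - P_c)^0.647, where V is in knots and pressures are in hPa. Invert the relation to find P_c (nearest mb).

ΔP = (V / 6.06)^(1/0.647) = (98/6.06)^1.546.
98/6.06 = 16.172; 16.172^1.546 ≈ 73.83 mb.
P_c = 1015 − 73.83 = 941.17 ≈ 941 mb.

941 mb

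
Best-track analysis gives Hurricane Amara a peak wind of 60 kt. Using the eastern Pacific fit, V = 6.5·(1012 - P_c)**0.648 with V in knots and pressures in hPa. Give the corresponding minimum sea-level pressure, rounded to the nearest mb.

981 mb

ΔP = (V / 6.5)^(1/0.648) = (60/6.5)^1.543.
60/6.5 = 9.231; 9.231^1.543 ≈ 30.87 mb.
P_c = 1012 − 30.87 = 981.13 ≈ 981 mb.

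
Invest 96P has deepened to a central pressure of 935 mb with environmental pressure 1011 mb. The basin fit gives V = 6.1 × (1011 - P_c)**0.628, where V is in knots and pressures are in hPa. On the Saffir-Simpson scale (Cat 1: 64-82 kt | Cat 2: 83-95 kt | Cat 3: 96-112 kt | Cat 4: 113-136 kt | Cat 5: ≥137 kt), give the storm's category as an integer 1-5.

ΔP = 1011 − 935 = 76 mb.
V ≈ 6.1 × 76^0.628 = 6.1 × 15.18 ≈ 93 kt.
93 kt falls in the Category 2 band.

2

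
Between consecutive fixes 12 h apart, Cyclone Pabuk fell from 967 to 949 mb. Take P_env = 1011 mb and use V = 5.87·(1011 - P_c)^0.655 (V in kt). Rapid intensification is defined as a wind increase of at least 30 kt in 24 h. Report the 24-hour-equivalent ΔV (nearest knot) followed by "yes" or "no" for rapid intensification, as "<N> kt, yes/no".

V₁: ΔP = 44, V ≈ 5.87 × 44^0.655 ≈ 70.00 kt.
V₂: ΔP = 62, V ≈ 5.87 × 62^0.655 ≈ 87.63 kt.
ΔV over 12 h = 17.63 kt → 24 h equivalent = 17.63 × 24/12 ≈ 35.26 kt.
35 kt ≥ 30 kt ⇒ rapid intensification.

35 kt, yes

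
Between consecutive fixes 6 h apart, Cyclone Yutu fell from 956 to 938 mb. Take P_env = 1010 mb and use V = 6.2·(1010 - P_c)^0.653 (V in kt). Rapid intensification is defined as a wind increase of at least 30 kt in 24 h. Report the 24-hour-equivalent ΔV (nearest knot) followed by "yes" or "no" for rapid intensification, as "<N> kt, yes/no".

69 kt, yes

V₁: ΔP = 54, V ≈ 6.2 × 54^0.653 ≈ 83.88 kt.
V₂: ΔP = 72, V ≈ 6.2 × 72^0.653 ≈ 101.21 kt.
ΔV over 6 h = 17.33 kt → 24 h equivalent = 17.33 × 24/6 ≈ 69.32 kt.
69 kt ≥ 30 kt ⇒ rapid intensification.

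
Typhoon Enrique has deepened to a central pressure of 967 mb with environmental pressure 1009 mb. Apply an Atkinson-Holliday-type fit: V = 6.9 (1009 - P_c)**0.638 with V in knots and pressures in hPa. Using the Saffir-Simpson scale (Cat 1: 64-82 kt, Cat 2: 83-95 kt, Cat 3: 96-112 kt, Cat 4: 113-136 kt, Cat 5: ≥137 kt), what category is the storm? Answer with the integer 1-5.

1

ΔP = 1009 − 967 = 42 mb.
V ≈ 6.9 × 42^0.638 = 6.9 × 10.86 ≈ 75 kt.
75 kt falls in the Category 1 band.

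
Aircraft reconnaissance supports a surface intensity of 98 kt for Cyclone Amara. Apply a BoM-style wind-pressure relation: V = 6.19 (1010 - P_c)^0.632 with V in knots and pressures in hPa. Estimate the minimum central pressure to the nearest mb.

ΔP = (V / 6.19)^(1/0.632) = (98/6.19)^1.582.
98/6.19 = 15.832; 15.832^1.582 ≈ 79.07 mb.
P_c = 1010 − 79.07 = 930.93 ≈ 931 mb.

931 mb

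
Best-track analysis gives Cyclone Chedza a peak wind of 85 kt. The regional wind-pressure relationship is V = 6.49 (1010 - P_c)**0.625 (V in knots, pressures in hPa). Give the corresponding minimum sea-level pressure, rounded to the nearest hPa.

ΔP = (V / 6.49)^(1/0.625) = (85/6.49)^1.600.
85/6.49 = 13.097; 13.097^1.600 ≈ 61.30 hPa.
P_c = 1010 − 61.30 = 948.70 ≈ 949 hPa.

949 hPa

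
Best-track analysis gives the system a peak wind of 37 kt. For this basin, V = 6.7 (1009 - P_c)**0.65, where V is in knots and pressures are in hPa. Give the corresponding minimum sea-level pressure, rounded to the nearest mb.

995 mb

ΔP = (V / 6.7)^(1/0.65) = (37/6.7)^1.538.
37/6.7 = 5.522; 5.522^1.538 ≈ 13.86 mb.
P_c = 1009 − 13.86 = 995.14 ≈ 995 mb.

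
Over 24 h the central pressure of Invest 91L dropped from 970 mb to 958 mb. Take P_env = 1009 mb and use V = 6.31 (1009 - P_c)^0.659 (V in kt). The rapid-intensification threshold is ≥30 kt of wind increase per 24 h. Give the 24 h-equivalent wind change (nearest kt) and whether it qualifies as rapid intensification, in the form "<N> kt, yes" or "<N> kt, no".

14 kt, no

V₁: ΔP = 39, V ≈ 6.31 × 39^0.659 ≈ 70.56 kt.
V₂: ΔP = 51, V ≈ 6.31 × 51^0.659 ≈ 84.20 kt.
ΔV over 24 h = 13.64 kt → 24 h equivalent = 13.64 × 24/24 ≈ 13.64 kt.
14 kt < 30 kt ⇒ not rapid intensification.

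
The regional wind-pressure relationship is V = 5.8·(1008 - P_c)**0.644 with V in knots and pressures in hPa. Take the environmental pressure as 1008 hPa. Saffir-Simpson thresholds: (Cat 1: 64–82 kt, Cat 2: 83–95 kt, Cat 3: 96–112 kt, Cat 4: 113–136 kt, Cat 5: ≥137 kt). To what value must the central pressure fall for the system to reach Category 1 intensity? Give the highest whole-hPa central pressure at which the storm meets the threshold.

966 hPa

Category 1 begins at V = 64 kt.
Required ΔP = (64/5.8)^(1/0.644) = 11.034^1.553 ≈ 41.61 hPa.
P_c ≤ 1008 − 41.61 = 966.39, so the highest integer P_c is 966 hPa.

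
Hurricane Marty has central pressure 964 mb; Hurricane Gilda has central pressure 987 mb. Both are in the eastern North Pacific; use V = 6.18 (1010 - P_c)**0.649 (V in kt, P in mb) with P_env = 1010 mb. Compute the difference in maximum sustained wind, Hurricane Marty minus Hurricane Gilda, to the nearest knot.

Hurricane Marty: ΔP = 46; V ≈ 6.18 × 46^0.649 ≈ 74.15 kt.
Hurricane Gilda: ΔP = 23; V ≈ 6.18 × 23^0.649 ≈ 47.29 kt.
Difference ≈ 74.15 − 47.29 = 26.86 → 27 kt.

27 kt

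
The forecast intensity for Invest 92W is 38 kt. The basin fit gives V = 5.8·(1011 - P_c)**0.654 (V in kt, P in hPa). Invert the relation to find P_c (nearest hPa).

ΔP = (V / 5.8)^(1/0.654) = (38/5.8)^1.529.
38/5.8 = 6.552; 6.552^1.529 ≈ 17.71 hPa.
P_c = 1011 − 17.71 = 993.29 ≈ 993 hPa.

993 hPa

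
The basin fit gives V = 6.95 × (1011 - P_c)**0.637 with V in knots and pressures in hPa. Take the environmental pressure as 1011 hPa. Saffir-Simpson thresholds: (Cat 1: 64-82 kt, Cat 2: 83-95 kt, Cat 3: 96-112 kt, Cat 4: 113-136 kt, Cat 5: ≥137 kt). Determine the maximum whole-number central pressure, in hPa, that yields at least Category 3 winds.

949 hPa

Category 3 begins at V = 96 kt.
Required ΔP = (96/6.95)^(1/0.637) = 13.813^1.570 ≈ 61.67 hPa.
P_c ≤ 1011 − 61.67 = 949.33, so the highest integer P_c is 949 hPa.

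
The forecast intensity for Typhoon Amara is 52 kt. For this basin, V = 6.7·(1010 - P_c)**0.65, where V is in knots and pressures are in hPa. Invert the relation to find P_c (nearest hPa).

ΔP = (V / 6.7)^(1/0.65) = (52/6.7)^1.538.
52/6.7 = 7.761; 7.761^1.538 ≈ 23.39 hPa.
P_c = 1010 − 23.39 = 986.61 ≈ 987 hPa.

987 hPa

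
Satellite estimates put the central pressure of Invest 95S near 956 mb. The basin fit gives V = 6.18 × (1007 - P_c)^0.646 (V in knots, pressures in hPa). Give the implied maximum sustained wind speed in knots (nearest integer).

ΔP = 1007 − 956 = 51 mb.
51^0.646 ≈ 12.679.
V ≈ 6.18 × 12.679 ≈ 78.4 kt.

78 kt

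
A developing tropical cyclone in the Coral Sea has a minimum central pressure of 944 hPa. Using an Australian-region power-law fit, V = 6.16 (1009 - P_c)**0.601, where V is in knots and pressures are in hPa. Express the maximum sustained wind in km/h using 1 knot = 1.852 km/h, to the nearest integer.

140 km/h

ΔP = 1009 − 944 = 65 hPa.
V ≈ 6.16 × 65^0.601 = 6.16 × 12.290 ≈ 75.708 kt.
75.708 × 1.852 ≈ 140.21 km/h → 140 km/h.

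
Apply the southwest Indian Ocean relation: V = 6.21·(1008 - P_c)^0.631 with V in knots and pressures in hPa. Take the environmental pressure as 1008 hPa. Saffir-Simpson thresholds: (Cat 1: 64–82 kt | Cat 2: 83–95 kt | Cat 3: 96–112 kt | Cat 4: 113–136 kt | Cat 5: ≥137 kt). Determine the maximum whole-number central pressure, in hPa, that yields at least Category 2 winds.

Category 2 begins at V = 83 kt.
Required ΔP = (83/6.21)^(1/0.631) = 13.366^1.585 ≈ 60.88 hPa.
P_c ≤ 1008 − 60.88 = 947.12, so the highest integer P_c is 947 hPa.

947 hPa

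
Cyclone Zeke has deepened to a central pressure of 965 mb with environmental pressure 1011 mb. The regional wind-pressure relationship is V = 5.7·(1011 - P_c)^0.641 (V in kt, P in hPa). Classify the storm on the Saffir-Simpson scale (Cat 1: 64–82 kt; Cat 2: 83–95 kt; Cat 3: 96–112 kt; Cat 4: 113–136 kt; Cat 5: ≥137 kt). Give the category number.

1

ΔP = 1011 − 965 = 46 mb.
V ≈ 5.7 × 46^0.641 = 5.7 × 11.64 ≈ 66 kt.
66 kt falls in the Category 1 band.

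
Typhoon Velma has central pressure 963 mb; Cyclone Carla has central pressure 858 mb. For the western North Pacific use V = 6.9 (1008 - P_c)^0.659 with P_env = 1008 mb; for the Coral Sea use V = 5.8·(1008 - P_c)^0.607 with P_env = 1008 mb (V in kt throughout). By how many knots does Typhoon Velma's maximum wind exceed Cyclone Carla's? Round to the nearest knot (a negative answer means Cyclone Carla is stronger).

Typhoon Velma: ΔP = 45; V ≈ 6.9 × 45^0.659 ≈ 84.78 kt.
Cyclone Carla: ΔP = 150; V ≈ 5.8 × 150^0.607 ≈ 121.43 kt.
Difference ≈ 84.78 − 121.43 = -36.65 → -37 kt.

-37 kt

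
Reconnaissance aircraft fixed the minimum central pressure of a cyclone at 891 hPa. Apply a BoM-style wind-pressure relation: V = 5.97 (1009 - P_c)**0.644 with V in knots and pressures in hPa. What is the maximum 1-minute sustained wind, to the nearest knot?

129 kt

ΔP = 1009 − 891 = 118 hPa.
118^0.644 ≈ 21.592.
V ≈ 5.97 × 21.592 ≈ 128.9 kt.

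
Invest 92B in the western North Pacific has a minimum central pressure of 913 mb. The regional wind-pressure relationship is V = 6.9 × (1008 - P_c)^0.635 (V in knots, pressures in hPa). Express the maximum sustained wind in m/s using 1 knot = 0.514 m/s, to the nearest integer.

ΔP = 1008 − 913 = 95 mb.
V ≈ 6.9 × 95^0.635 = 6.9 × 18.024 ≈ 124.367 kt.
124.367 × 0.514 ≈ 63.92 m/s → 64 m/s.

64 m/s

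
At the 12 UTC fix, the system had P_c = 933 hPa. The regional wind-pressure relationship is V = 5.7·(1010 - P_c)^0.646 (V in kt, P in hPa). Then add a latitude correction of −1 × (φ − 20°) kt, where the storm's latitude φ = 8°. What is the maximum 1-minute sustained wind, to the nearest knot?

ΔP = 1010 − 933 = 77 hPa.
77^0.646 ≈ 16.545.
V ≈ 5.7 × 16.545 ≈ 94.3 kt.
Latitude correction: −1 × (8 − 20) = 12 kt.
Corrected V ≈ 106.3 kt → 106 kt.

106 kt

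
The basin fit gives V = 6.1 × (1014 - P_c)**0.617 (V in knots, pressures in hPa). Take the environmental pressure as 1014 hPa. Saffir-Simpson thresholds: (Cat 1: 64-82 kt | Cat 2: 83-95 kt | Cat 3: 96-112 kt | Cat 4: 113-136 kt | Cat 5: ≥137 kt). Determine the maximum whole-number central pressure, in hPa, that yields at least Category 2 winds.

Category 2 begins at V = 83 kt.
Required ΔP = (83/6.1)^(1/0.617) = 13.607^1.621 ≈ 68.79 hPa.
P_c ≤ 1014 − 68.79 = 945.21, so the highest integer P_c is 945 hPa.

945 hPa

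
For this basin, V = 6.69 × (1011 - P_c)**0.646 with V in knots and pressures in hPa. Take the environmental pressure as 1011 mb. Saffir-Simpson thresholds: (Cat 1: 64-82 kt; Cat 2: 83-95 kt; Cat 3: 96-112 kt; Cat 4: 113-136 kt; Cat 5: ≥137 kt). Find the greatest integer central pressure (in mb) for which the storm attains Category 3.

Category 3 begins at V = 96 kt.
Required ΔP = (96/6.69)^(1/0.646) = 14.350^1.548 ≈ 61.77 mb.
P_c ≤ 1011 − 61.77 = 949.23, so the highest integer P_c is 949 mb.

949 mb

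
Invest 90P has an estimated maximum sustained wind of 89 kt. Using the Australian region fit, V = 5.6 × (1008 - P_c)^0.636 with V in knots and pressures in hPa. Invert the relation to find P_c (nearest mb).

ΔP = (V / 5.6)^(1/0.636) = (89/5.6)^1.572.
89/5.6 = 15.893; 15.893^1.572 ≈ 77.39 mb.
P_c = 1008 − 77.39 = 930.61 ≈ 931 mb.

931 mb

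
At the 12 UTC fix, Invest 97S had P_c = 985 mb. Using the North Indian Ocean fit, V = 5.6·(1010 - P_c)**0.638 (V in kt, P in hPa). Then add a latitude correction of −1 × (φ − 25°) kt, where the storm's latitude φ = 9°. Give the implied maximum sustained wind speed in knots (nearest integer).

ΔP = 1010 − 985 = 25 mb.
25^0.638 ≈ 7.796.
V ≈ 5.6 × 7.796 ≈ 43.7 kt.
Latitude correction: −1 × (9 − 25) = 16 kt.
Corrected V ≈ 59.7 kt → 60 kt.

60 kt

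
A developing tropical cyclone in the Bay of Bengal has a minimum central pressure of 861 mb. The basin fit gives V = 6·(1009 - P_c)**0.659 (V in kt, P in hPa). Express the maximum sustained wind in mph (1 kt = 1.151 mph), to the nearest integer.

ΔP = 1009 − 861 = 148 mb.
V ≈ 6 × 148^0.659 = 6 × 26.928 ≈ 161.567 kt.
161.567 × 1.151 ≈ 185.96 mph → 186 mph.

186 mph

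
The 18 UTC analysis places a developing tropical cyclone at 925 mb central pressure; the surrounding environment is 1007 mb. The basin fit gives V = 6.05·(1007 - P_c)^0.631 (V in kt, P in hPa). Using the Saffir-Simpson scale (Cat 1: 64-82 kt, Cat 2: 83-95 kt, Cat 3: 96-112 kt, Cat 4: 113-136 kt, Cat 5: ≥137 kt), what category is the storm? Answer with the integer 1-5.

ΔP = 1007 − 925 = 82 mb.
V ≈ 6.05 × 82^0.631 = 6.05 × 16.13 ≈ 98 kt.
98 kt falls in the Category 3 band.

3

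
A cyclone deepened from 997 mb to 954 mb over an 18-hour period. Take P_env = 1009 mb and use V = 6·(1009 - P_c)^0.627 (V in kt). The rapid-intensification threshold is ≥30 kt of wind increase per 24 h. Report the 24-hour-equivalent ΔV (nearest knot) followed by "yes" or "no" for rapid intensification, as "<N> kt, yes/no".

V₁: ΔP = 12, V ≈ 6 × 12^0.627 ≈ 28.50 kt.
V₂: ΔP = 55, V ≈ 6 × 55^0.627 ≈ 74.02 kt.
ΔV over 18 h = 45.52 kt → 24 h equivalent = 45.52 × 24/18 ≈ 60.69 kt.
61 kt ≥ 30 kt ⇒ rapid intensification.

61 kt, yes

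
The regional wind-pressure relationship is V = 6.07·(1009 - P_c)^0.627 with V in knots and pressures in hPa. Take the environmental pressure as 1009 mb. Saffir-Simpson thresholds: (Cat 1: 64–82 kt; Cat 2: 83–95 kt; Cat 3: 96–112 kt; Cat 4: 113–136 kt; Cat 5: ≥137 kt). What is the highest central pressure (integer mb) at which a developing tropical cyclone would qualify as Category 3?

927 mb

Category 3 begins at V = 96 kt.
Required ΔP = (96/6.07)^(1/0.627) = 15.815^1.595 ≈ 81.74 mb.
P_c ≤ 1009 − 81.74 = 927.26, so the highest integer P_c is 927 mb.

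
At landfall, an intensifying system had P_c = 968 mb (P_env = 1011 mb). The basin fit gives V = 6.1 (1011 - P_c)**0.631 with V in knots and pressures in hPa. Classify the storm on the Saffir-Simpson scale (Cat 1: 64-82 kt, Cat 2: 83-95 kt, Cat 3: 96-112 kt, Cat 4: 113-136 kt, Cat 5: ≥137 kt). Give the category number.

ΔP = 1011 − 968 = 43 mb.
V ≈ 6.1 × 43^0.631 = 6.1 × 10.73 ≈ 65 kt.
65 kt falls in the Category 1 band.

1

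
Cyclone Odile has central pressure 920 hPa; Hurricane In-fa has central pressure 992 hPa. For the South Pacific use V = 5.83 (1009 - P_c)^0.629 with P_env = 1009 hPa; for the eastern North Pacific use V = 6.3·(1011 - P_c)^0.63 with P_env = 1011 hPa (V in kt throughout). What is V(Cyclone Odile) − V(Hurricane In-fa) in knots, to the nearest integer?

58 kt

Cyclone Odile: ΔP = 89; V ≈ 5.83 × 89^0.629 ≈ 98.14 kt.
Hurricane In-fa: ΔP = 19; V ≈ 6.3 × 19^0.63 ≈ 40.27 kt.
Difference ≈ 98.14 − 40.27 = 57.87 → 58 kt.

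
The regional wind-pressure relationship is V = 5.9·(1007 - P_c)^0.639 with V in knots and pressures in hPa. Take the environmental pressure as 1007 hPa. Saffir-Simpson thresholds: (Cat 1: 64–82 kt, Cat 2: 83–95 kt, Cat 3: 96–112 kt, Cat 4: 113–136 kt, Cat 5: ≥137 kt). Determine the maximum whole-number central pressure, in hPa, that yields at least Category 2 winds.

Category 2 begins at V = 83 kt.
Required ΔP = (83/5.9)^(1/0.639) = 14.068^1.565 ≈ 62.65 hPa.
P_c ≤ 1007 − 62.65 = 944.35, so the highest integer P_c is 944 hPa.

944 hPa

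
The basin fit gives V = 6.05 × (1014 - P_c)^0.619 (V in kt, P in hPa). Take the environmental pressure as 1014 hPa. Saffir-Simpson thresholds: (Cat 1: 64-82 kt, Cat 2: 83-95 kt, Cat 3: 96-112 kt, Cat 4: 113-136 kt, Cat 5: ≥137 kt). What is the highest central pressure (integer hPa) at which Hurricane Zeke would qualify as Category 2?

945 hPa

Category 2 begins at V = 83 kt.
Required ΔP = (83/6.05)^(1/0.619) = 13.719^1.616 ≈ 68.76 hPa.
P_c ≤ 1014 − 68.76 = 945.24, so the highest integer P_c is 945 hPa.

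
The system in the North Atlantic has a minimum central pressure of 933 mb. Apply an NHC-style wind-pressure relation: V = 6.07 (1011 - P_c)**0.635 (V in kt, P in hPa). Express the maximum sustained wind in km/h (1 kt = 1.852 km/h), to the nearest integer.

ΔP = 1011 − 933 = 78 mb.
V ≈ 6.07 × 78^0.635 = 6.07 × 15.903 ≈ 96.531 kt.
96.531 × 1.852 ≈ 178.78 km/h → 179 km/h.

179 km/h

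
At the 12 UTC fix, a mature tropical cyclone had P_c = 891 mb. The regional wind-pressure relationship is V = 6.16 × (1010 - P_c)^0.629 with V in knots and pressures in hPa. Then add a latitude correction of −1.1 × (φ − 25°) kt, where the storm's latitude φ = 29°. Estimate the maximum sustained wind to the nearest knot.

120 kt

ΔP = 1010 − 891 = 119 mb.
119^0.629 ≈ 20.208.
V ≈ 6.16 × 20.208 ≈ 124.5 kt.
Latitude correction: −1.1 × (29 − 25) = -4.4 kt.
Corrected V ≈ 120.1 kt → 120 kt.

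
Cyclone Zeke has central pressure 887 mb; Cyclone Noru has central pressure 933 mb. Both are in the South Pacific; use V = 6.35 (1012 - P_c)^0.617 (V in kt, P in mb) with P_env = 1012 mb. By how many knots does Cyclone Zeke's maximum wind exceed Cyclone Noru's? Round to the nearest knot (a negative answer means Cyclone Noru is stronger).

Cyclone Zeke: ΔP = 125; V ≈ 6.35 × 125^0.617 ≈ 124.90 kt.
Cyclone Noru: ΔP = 79; V ≈ 6.35 × 79^0.617 ≈ 94.10 kt.
Difference ≈ 124.90 − 94.10 = 30.80 → 31 kt.

31 kt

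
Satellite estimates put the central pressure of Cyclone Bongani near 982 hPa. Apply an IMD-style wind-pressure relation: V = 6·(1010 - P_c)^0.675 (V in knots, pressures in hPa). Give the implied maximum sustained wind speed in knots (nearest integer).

ΔP = 1010 − 982 = 28 hPa.
28^0.675 ≈ 9.481.
V ≈ 6 × 9.481 ≈ 56.9 kt.

57 kt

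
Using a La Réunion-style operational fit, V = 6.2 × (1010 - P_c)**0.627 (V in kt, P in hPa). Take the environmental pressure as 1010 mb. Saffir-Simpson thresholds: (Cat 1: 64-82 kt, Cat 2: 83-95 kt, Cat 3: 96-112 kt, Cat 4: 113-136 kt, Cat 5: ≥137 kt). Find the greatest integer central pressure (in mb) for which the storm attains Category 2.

947 mb

Category 2 begins at V = 83 kt.
Required ΔP = (83/6.2)^(1/0.627) = 13.387^1.595 ≈ 62.65 mb.
P_c ≤ 1010 − 62.65 = 947.35, so the highest integer P_c is 947 mb.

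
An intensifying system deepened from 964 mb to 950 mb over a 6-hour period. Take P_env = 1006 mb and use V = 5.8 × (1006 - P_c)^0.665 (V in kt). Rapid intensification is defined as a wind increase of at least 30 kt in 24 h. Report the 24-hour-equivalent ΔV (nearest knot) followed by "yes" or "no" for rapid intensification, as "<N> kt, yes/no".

V₁: ΔP = 42, V ≈ 5.8 × 42^0.665 ≈ 69.64 kt.
V₂: ΔP = 56, V ≈ 5.8 × 56^0.665 ≈ 84.33 kt.
ΔV over 6 h = 14.69 kt → 24 h equivalent = 14.69 × 24/6 ≈ 58.76 kt.
59 kt ≥ 30 kt ⇒ rapid intensification.

59 kt, yes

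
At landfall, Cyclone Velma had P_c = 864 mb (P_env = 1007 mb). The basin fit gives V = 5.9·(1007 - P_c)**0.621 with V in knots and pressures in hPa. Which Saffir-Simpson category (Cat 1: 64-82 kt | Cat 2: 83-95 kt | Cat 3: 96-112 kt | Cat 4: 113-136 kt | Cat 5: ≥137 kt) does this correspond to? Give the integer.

4

ΔP = 1007 − 864 = 143 mb.
V ≈ 5.9 × 143^0.621 = 5.9 × 21.80 ≈ 129 kt.
129 kt falls in the Category 4 band.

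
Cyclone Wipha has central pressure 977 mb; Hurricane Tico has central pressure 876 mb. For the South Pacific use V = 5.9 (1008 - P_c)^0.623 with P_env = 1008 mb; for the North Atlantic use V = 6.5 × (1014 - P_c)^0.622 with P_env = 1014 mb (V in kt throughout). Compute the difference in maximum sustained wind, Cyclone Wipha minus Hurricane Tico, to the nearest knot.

-89 kt

Cyclone Wipha: ΔP = 31; V ≈ 5.9 × 31^0.623 ≈ 50.12 kt.
Hurricane Tico: ΔP = 138; V ≈ 6.5 × 138^0.622 ≈ 139.29 kt.
Difference ≈ 50.12 − 139.29 = -89.17 → -89 kt.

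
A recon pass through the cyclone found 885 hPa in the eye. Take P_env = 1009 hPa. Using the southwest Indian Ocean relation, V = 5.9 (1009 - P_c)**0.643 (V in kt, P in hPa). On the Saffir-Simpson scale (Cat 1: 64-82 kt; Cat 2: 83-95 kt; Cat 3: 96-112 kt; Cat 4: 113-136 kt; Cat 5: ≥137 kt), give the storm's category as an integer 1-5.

ΔP = 1009 − 885 = 124 hPa.
V ≈ 5.9 × 124^0.643 = 5.9 × 22.19 ≈ 131 kt.
131 kt falls in the Category 4 band.

4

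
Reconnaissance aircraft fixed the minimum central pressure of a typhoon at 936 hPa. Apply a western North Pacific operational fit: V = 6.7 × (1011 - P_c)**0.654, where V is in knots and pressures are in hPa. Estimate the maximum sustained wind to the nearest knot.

ΔP = 1011 − 936 = 75 hPa.
75^0.654 ≈ 16.838.
V ≈ 6.7 × 16.838 ≈ 112.8 kt.

113 kt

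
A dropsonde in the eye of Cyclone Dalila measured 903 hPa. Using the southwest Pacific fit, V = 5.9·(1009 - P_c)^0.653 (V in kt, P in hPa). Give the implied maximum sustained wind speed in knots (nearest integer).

124 kt

ΔP = 1009 − 903 = 106 hPa.
106^0.653 ≈ 21.015.
V ≈ 5.9 × 21.015 ≈ 124.0 kt.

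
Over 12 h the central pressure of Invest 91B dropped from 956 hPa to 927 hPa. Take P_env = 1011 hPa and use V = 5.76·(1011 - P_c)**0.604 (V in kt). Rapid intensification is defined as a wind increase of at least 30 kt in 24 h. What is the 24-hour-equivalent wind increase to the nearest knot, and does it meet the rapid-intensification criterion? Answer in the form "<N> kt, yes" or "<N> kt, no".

V₁: ΔP = 55, V ≈ 5.76 × 55^0.604 ≈ 64.80 kt.
V₂: ΔP = 84, V ≈ 5.76 × 84^0.604 ≈ 83.69 kt.
ΔV over 12 h = 18.89 kt → 24 h equivalent = 18.89 × 24/12 ≈ 37.78 kt.
38 kt ≥ 30 kt ⇒ rapid intensification.

38 kt, yes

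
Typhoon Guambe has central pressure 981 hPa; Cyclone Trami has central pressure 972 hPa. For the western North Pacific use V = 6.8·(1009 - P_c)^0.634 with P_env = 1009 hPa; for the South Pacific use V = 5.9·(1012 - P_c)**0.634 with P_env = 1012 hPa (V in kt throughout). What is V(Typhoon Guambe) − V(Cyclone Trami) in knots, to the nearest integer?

Typhoon Guambe: ΔP = 28; V ≈ 6.8 × 28^0.634 ≈ 56.24 kt.
Cyclone Trami: ΔP = 40; V ≈ 5.9 × 40^0.634 ≈ 61.17 kt.
Difference ≈ 56.24 − 61.17 = -4.93 → -5 kt.

-5 kt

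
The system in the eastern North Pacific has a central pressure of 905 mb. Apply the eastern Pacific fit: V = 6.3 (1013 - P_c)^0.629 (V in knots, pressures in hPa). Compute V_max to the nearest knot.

120 kt

ΔP = 1013 − 905 = 108 mb.
108^0.629 ≈ 19.012.
V ≈ 6.3 × 19.012 ≈ 119.8 kt.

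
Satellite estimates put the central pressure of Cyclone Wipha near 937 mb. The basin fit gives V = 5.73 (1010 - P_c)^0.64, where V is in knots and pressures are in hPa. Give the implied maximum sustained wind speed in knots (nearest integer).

89 kt

ΔP = 1010 − 937 = 73 mb.
73^0.64 ≈ 15.579.
V ≈ 5.73 × 15.579 ≈ 89.3 kt.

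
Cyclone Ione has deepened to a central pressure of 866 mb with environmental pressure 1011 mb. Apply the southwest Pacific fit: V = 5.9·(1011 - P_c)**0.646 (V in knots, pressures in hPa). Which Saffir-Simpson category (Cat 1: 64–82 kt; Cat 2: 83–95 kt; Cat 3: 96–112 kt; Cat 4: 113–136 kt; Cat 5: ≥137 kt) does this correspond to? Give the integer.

ΔP = 1011 − 866 = 145 mb.
V ≈ 5.9 × 145^0.646 = 5.9 × 24.90 ≈ 147 kt.
147 kt falls in the Category 5 band.

5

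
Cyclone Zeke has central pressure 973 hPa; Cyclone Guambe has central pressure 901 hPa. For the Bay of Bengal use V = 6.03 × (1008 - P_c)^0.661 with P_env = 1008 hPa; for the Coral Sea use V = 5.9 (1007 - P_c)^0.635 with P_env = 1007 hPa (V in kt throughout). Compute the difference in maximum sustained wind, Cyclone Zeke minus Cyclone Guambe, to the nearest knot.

Cyclone Zeke: ΔP = 35; V ≈ 6.03 × 35^0.661 ≈ 63.23 kt.
Cyclone Guambe: ΔP = 106; V ≈ 5.9 × 106^0.635 ≈ 114.00 kt.
Difference ≈ 63.23 − 114.00 = -50.77 → -51 kt.

-51 kt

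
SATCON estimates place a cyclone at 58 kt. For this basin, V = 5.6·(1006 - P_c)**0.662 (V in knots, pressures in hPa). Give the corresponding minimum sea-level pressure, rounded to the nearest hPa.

972 hPa

ΔP = (V / 5.6)^(1/0.662) = (58/5.6)^1.511.
58/5.6 = 10.357; 10.357^1.511 ≈ 34.17 hPa.
P_c = 1006 − 34.17 = 971.83 ≈ 972 hPa.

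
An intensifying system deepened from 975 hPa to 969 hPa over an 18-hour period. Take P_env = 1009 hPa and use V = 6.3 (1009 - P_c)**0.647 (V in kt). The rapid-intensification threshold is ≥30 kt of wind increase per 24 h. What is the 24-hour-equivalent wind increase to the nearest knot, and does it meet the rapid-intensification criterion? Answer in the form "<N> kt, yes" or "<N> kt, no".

9 kt, no

V₁: ΔP = 34, V ≈ 6.3 × 34^0.647 ≈ 61.69 kt.
V₂: ΔP = 40, V ≈ 6.3 × 40^0.647 ≈ 68.53 kt.
ΔV over 18 h = 6.84 kt → 24 h equivalent = 6.84 × 24/18 ≈ 9.12 kt.
9 kt < 30 kt ⇒ not rapid intensification.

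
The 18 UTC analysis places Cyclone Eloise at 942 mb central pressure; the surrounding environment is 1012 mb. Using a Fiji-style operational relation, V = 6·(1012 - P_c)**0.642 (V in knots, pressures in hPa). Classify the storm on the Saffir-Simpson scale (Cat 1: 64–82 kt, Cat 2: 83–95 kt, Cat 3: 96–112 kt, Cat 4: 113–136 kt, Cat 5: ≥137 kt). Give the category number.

2

ΔP = 1012 − 942 = 70 mb.
V ≈ 6 × 70^0.642 = 6 × 15.30 ≈ 92 kt.
92 kt falls in the Category 2 band.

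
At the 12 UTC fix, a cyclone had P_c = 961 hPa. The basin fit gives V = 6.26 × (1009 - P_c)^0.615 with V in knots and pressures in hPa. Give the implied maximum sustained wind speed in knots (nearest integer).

68 kt

ΔP = 1009 − 961 = 48 hPa.
48^0.615 ≈ 10.813.
V ≈ 6.26 × 10.813 ≈ 67.7 kt.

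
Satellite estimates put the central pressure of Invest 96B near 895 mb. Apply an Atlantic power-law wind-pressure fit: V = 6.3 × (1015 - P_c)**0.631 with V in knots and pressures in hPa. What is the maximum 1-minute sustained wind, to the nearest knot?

ΔP = 1015 − 895 = 120 mb.
120^0.631 ≈ 20.510.
V ≈ 6.3 × 20.510 ≈ 129.2 kt.

129 kt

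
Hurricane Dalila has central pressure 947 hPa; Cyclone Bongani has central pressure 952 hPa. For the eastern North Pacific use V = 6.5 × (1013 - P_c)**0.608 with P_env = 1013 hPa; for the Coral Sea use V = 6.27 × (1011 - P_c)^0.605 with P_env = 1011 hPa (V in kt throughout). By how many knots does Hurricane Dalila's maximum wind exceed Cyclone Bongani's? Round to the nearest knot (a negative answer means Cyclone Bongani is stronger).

Hurricane Dalila: ΔP = 66; V ≈ 6.5 × 66^0.608 ≈ 83.02 kt.
Cyclone Bongani: ΔP = 59; V ≈ 6.27 × 59^0.605 ≈ 73.90 kt.
Difference ≈ 83.02 − 73.90 = 9.12 → 9 kt.

9 kt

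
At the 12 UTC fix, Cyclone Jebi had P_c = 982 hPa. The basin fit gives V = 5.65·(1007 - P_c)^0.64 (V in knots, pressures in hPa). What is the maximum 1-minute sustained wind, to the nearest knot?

ΔP = 1007 − 982 = 25 hPa.
25^0.64 ≈ 7.847.
V ≈ 5.65 × 7.847 ≈ 44.3 kt.

44 kt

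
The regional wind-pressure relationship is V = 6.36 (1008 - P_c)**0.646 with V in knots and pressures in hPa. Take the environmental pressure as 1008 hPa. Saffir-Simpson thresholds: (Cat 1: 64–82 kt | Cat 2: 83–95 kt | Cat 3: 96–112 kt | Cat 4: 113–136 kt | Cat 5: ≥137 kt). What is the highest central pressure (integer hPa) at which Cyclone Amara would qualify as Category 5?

892 hPa

Category 5 begins at V = 137 kt.
Required ΔP = (137/6.36)^(1/0.646) = 21.541^1.548 ≈ 115.84 hPa.
P_c ≤ 1008 − 115.84 = 892.16, so the highest integer P_c is 892 hPa.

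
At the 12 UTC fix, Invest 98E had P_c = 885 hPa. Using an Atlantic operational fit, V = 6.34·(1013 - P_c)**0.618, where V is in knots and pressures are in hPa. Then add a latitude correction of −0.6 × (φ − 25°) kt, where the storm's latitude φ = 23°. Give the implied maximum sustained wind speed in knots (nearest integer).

ΔP = 1013 − 885 = 128 hPa.
128^0.618 ≈ 20.057.
V ≈ 6.34 × 20.057 ≈ 127.2 kt.
Latitude correction: −0.6 × (23 − 25) = 1.2 kt.
Corrected V ≈ 128.4 kt → 128 kt.

128 kt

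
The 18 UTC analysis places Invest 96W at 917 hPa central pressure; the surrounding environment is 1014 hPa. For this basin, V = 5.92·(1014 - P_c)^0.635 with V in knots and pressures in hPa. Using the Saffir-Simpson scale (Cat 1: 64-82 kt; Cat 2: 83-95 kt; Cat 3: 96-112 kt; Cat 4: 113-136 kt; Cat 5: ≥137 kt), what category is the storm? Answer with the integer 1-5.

3

ΔP = 1014 − 917 = 97 hPa.
V ≈ 5.92 × 97^0.635 = 5.92 × 18.26 ≈ 108 kt.
108 kt falls in the Category 3 band.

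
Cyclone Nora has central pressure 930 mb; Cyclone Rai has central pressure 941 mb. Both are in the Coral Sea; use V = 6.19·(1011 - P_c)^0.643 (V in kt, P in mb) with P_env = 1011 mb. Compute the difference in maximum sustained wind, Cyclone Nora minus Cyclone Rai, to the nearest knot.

Cyclone Nora: ΔP = 81; V ≈ 6.19 × 81^0.643 ≈ 104.44 kt.
Cyclone Rai: ΔP = 70; V ≈ 6.19 × 70^0.643 ≈ 95.08 kt.
Difference ≈ 104.44 − 95.08 = 9.36 → 9 kt.

9 kt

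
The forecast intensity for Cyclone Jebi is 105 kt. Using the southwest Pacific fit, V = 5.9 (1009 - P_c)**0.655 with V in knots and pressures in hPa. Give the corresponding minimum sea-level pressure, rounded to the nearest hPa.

ΔP = (V / 5.9)^(1/0.655) = (105/5.9)^1.527.
105/5.9 = 17.797; 17.797^1.527 ≈ 81.08 hPa.
P_c = 1009 − 81.08 = 927.92 ≈ 928 hPa.

928 hPa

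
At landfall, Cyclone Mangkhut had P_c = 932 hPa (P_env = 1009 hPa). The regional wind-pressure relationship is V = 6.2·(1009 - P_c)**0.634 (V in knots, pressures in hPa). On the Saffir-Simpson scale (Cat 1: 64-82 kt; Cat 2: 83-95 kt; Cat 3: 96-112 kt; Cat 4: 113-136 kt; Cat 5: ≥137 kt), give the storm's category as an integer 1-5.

3

ΔP = 1009 − 932 = 77 hPa.
V ≈ 6.2 × 77^0.634 = 6.2 × 15.70 ≈ 97 kt.
97 kt falls in the Category 3 band.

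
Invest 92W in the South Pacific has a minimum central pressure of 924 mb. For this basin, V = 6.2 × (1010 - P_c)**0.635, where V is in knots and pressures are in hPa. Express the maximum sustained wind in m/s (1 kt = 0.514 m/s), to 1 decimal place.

53.9 m/s

ΔP = 1010 − 924 = 86 mb.
V ≈ 6.2 × 86^0.635 = 6.2 × 16.920 ≈ 104.905 kt.
104.905 × 0.514 ≈ 53.92 m/s → 53.9 m/s.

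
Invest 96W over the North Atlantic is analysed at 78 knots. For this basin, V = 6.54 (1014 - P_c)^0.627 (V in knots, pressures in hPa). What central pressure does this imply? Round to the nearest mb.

962 mb

ΔP = (V / 6.54)^(1/0.627) = (78/6.54)^1.595.
78/6.54 = 11.927; 11.927^1.595 ≈ 52.11 mb.
P_c = 1014 − 52.11 = 961.89 ≈ 962 mb.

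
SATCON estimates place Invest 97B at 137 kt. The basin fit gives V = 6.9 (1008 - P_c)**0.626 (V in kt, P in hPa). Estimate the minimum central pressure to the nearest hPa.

890 hPa

ΔP = (V / 6.9)^(1/0.626) = (137/6.9)^1.597.
137/6.9 = 19.855; 19.855^1.597 ≈ 118.38 hPa.
P_c = 1008 − 118.38 = 889.62 ≈ 890 hPa.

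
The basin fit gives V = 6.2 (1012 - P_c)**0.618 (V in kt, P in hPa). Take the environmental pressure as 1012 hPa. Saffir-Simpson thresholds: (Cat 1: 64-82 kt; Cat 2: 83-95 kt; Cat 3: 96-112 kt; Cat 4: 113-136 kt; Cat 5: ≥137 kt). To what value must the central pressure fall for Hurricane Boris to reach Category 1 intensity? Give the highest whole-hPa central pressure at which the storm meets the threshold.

Category 1 begins at V = 64 kt.
Required ΔP = (64/6.2)^(1/0.618) = 10.323^1.618 ≈ 43.70 hPa.
P_c ≤ 1012 − 43.70 = 968.30, so the highest integer P_c is 968 hPa.

968 hPa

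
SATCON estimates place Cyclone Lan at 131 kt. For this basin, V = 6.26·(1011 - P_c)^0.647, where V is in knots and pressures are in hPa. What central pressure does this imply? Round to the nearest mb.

ΔP = (V / 6.26)^(1/0.647) = (131/6.26)^1.546.
131/6.26 = 20.927; 20.927^1.546 ≈ 109.97 mb.
P_c = 1011 − 109.97 = 901.03 ≈ 901 mb.

901 mb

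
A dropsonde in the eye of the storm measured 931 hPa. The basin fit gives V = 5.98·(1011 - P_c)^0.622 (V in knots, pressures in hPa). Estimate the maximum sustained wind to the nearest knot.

ΔP = 1011 − 931 = 80 hPa.
80^0.622 ≈ 15.266.
V ≈ 5.98 × 15.266 ≈ 91.3 kt.

91 kt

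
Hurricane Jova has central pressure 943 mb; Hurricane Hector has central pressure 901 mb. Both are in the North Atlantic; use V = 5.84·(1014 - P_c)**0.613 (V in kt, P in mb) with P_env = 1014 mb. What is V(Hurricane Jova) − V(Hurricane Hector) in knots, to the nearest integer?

Hurricane Jova: ΔP = 71; V ≈ 5.84 × 71^0.613 ≈ 79.66 kt.
Hurricane Hector: ΔP = 113; V ≈ 5.84 × 113^0.613 ≈ 105.91 kt.
Difference ≈ 79.66 − 105.91 = -26.25 → -26 kt.

-26 kt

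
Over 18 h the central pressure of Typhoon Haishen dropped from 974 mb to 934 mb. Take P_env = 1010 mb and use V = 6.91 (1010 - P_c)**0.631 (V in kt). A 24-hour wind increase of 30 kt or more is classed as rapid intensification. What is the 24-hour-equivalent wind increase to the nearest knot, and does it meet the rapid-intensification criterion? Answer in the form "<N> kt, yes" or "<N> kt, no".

V₁: ΔP = 36, V ≈ 6.91 × 36^0.631 ≈ 66.30 kt.
V₂: ΔP = 76, V ≈ 6.91 × 76^0.631 ≈ 106.24 kt.
ΔV over 18 h = 39.94 kt → 24 h equivalent = 39.94 × 24/18 ≈ 53.25 kt.
53 kt ≥ 30 kt ⇒ rapid intensification.

53 kt, yes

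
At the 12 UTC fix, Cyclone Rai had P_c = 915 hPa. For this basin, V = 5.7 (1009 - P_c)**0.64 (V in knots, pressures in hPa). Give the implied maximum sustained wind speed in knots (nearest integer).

104 kt

ΔP = 1009 − 915 = 94 hPa.
94^0.64 ≈ 18.315.
V ≈ 5.7 × 18.315 ≈ 104.4 kt.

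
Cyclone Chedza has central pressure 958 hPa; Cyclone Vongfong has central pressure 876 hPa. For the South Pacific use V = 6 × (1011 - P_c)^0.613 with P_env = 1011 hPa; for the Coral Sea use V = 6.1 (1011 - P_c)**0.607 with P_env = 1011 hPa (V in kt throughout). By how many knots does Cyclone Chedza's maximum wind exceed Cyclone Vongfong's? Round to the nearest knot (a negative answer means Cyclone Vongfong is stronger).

Cyclone Chedza: ΔP = 53; V ≈ 6 × 53^0.613 ≈ 68.41 kt.
Cyclone Vongfong: ΔP = 135; V ≈ 6.1 × 135^0.607 ≈ 119.80 kt.
Difference ≈ 68.41 − 119.80 = -51.39 → -51 kt.

-51 kt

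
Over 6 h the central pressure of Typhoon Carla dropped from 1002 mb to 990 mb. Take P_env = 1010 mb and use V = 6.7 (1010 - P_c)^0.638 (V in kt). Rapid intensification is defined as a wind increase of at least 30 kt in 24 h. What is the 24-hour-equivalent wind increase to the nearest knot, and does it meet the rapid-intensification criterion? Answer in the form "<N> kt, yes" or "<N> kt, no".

80 kt, yes

V₁: ΔP = 8, V ≈ 6.7 × 8^0.638 ≈ 25.25 kt.
V₂: ΔP = 20, V ≈ 6.7 × 20^0.638 ≈ 45.30 kt.
ΔV over 6 h = 20.05 kt → 24 h equivalent = 20.05 × 24/6 ≈ 80.20 kt.
80 kt ≥ 30 kt ⇒ rapid intensification.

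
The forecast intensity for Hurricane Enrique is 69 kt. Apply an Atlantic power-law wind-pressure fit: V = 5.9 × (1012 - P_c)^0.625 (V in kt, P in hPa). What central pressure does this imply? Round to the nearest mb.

961 mb

ΔP = (V / 5.9)^(1/0.625) = (69/5.9)^1.600.
69/5.9 = 11.695; 11.695^1.600 ≈ 51.14 mb.
P_c = 1012 − 51.14 = 960.86 ≈ 961 mb.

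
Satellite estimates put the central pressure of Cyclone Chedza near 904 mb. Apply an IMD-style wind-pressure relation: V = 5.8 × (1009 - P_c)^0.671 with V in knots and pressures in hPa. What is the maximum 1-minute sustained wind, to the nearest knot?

132 kt

ΔP = 1009 − 904 = 105 mb.
105^0.671 ≈ 22.710.
V ≈ 5.8 × 22.710 ≈ 131.7 kt.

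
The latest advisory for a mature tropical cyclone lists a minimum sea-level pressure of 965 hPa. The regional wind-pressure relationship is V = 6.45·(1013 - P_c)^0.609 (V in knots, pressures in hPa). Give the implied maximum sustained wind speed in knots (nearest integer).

68 kt

ΔP = 1013 − 965 = 48 hPa.
48^0.609 ≈ 10.565.
V ≈ 6.45 × 10.565 ≈ 68.1 kt.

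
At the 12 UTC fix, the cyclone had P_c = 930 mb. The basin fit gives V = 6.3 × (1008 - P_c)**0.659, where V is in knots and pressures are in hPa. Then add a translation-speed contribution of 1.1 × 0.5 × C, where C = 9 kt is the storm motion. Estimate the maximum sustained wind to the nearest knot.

116 kt

ΔP = 1008 − 930 = 78 mb.
78^0.659 ≈ 17.656.
V ≈ 6.3 × 17.656 ≈ 111.2 kt.
Translation term: 1.1 × 0.5 × 9 = 4.95 kt.
Corrected V ≈ 116.15 kt → 116 kt.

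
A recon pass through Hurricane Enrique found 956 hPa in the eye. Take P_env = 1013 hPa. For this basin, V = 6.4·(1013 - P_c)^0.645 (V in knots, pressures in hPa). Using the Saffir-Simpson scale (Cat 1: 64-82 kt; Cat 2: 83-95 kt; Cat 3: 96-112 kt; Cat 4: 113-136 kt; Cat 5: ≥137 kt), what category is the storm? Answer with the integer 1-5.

ΔP = 1013 − 956 = 57 hPa.
V ≈ 6.4 × 57^0.645 = 6.4 × 13.57 ≈ 87 kt.
87 kt falls in the Category 2 band.

2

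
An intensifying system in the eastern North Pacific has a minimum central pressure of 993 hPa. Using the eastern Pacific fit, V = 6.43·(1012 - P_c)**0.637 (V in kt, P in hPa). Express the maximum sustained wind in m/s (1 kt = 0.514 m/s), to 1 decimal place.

ΔP = 1012 − 993 = 19 hPa.
V ≈ 6.43 × 19^0.637 = 6.43 × 6.525 ≈ 41.954 kt.
41.954 × 0.514 ≈ 21.56 m/s → 21.6 m/s.

21.6 m/s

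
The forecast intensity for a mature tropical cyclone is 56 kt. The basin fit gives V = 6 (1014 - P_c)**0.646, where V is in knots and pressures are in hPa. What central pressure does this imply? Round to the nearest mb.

982 mb

ΔP = (V / 6)^(1/0.646) = (56/6)^1.548.
56/6 = 9.333; 9.333^1.548 ≈ 31.74 mb.
P_c = 1014 − 31.74 = 982.26 ≈ 982 mb.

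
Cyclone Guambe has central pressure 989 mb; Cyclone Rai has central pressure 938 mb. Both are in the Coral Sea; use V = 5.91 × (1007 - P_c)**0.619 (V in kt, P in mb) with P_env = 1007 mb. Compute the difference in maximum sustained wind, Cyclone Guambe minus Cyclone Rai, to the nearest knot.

-46 kt

Cyclone Guambe: ΔP = 18; V ≈ 5.91 × 18^0.619 ≈ 35.37 kt.
Cyclone Rai: ΔP = 69; V ≈ 5.91 × 69^0.619 ≈ 81.25 kt.
Difference ≈ 35.37 − 81.25 = -45.88 → -46 kt.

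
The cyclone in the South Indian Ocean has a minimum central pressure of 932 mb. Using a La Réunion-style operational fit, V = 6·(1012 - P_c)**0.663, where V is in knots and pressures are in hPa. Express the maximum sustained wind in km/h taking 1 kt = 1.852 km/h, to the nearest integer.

ΔP = 1012 − 932 = 80 mb.
V ≈ 6 × 80^0.663 = 6 × 18.270 ≈ 109.623 kt.
109.623 × 1.852 ≈ 203.02 km/h → 203 km/h.

203 km/h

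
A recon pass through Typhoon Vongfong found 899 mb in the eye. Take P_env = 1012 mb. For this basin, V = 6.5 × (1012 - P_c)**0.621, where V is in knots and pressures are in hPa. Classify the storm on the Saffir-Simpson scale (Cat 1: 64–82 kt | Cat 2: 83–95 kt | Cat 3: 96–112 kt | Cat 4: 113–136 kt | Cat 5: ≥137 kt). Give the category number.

4

ΔP = 1012 − 899 = 113 mb.
V ≈ 6.5 × 113^0.621 = 6.5 × 18.83 ≈ 122 kt.
122 kt falls in the Category 4 band.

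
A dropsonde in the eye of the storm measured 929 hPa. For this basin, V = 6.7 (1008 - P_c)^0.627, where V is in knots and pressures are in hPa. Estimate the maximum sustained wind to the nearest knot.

ΔP = 1008 − 929 = 79 hPa.
79^0.627 ≈ 15.481.
V ≈ 6.7 × 15.481 ≈ 103.7 kt.

104 kt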